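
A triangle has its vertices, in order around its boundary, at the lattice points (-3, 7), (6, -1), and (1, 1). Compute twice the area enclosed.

22

Using the shoelace formula, 2A = |((-3)·(-1) − 6·7) + (6·1 − 1·(-1)) + (1·7 − (-3)·1)| = 22, so the area is 11.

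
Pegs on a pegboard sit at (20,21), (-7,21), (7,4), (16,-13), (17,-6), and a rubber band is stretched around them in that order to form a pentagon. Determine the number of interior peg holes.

By the shoelace formula, twice the signed area is |(20·21 − (-7)·21) + ((-7)·4 − 7·21) + (7·(-13) − 16·4) + (16·(-6) − 17·(-13)) + (17·21 − 20·(-6))| = 839, so the area is 419.5.
Along each edge there are gcd(|Δx|,|Δy|)+1 lattice points, so counting each shared vertex once the boundary has gcd(27,0) + gcd(14,17) + gcd(9,17) + gcd(1,7) + gcd(3,27) = 27+1+1+1+3 = 33.
Pick's theorem gives I = A − B/2 + 1 = 419.5 − 33/2 + 1 = 404.

404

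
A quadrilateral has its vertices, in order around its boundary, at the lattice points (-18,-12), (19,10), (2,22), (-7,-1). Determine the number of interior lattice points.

By the shoelace formula, twice the signed area is |[(-18)·10 − 19·(-12)] + [19·22 − 2·10] + [2·(-1) − (-7)·22] + [(-7)·(-12) − (-18)·(-1)]| = 664, so the area is 332.
Along each edge there are gcd(|Δx|,|Δy|)+1 lattice points, so counting each shared vertex once the boundary has gcd(37,22) + gcd(17,12) + gcd(9,23) + gcd(11,11) = 1+1+1+11 = 14.
By Pick's theorem A = I + B/2 − 1, so I = 332 − 14/2 + 1 = 326.

326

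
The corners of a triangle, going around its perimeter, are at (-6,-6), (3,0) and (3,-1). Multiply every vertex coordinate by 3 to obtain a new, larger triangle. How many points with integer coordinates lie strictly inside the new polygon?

34

The shoelace formula gives twice the area as |((-6)·0 − 3·(-6)) + (3·(-1) − 3·0) + (3·(-6) − (-6)·(-1))| = 9, so the area is 4.5.
The number of boundary lattice points is Σ gcd(|Δx|,|Δy|) = gcd(9,6) + gcd(0,1) + gcd(9,5) = 3+1+1 = 5.
Scaling by 3 multiplies the area by 3² = 9 (so the new area is 81/2) and multiplies the boundary lattice-point count by 3, giving 15.
By Pick's theorem, the interior count of the dilated polygon is 81/2 − 15/2 + 1 = 34.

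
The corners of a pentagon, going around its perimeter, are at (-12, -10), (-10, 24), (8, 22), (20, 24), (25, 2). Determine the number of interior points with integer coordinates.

914

Using the shoelace formula, 2A = |[(-12)·24 − (-10)·(-10)] + [(-10)·22 − 8·24] + [8·24 − 20·22] + [20·2 − 25·24] + [25·(-10) − (-12)·2]| = 1834, so the area is 917.
The number of boundary lattice points is Σ gcd(|Δx|,|Δy|) = gcd(2,34) + gcd(18,2) + gcd(12,2) + gcd(5,22) + gcd(37,12) = 2+2+2+1+1 = 8.
Pick's theorem gives I = A − B/2 + 1 = 917 − 8/2 + 1 = 914.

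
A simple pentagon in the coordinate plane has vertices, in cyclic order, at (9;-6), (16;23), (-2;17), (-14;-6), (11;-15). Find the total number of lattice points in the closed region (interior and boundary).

614

The shoelace formula gives twice the area as |[9·23 − 16·(-6)] + [16·17 − (-2)·23] + [(-2)·(-6) − (-14)·17] + [(-14)·(-15) − 11·(-6)] + [11·(-6) − 9·(-15)]| = 1216, so the area is 608.
Along each edge there are gcd(|Δx|,|Δy|)+1 lattice points, so counting each shared vertex once the boundary has gcd(7,29) + gcd(18,6) + gcd(12,23) + gcd(25,9) + gcd(2,9) = 1+6+1+1+1 = 10.
Pick's theorem gives I = A − B/2 + 1 = 608 − 10/2 + 1 = 604, so the closed region contains I + B = 604 + 10 = 614 lattice points.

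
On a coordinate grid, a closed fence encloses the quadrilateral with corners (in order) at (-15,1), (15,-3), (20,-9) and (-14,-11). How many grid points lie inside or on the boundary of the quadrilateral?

By the shoelace formula, twice the signed area is |[(-15)·(-3) − 15·1] + [15·(-9) − 20·(-3)] + [20·(-11) − (-14)·(-9)] + [(-14)·1 − (-15)·(-11)]| = 570, so the area is 285.
Summing gcd(|Δx|,|Δy|) over the edges gives the boundary count: gcd(30,4) + gcd(5,6) + gcd(34,2) + gcd(1,12) = 2+1+2+1 = 6.
Pick's theorem gives I = A − B/2 + 1 = 285 − 6/2 + 1 = 283, so the closed region contains I + B = 283 + 6 = 289 lattice points.

289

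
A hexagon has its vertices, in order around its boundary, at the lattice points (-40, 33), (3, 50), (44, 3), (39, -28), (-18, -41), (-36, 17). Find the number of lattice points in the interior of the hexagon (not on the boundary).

5012

By the shoelace formula, twice the signed area is |[(-40)·50 − 3·33] + [3·3 − 44·50] + [44·(-28) − 39·3] + [39·(-41) − (-18)·(-28)] + [(-18)·17 − (-36)·(-41)] + [(-36)·33 − (-40)·17]| = 10032, so the area is 5016.
The number of boundary lattice points is Σ gcd(|Δx|,|Δy|) = gcd(43,17) + gcd(41,47) + gcd(5,31) + gcd(57,13) + gcd(18,58) + gcd(4,16) = 1+1+1+1+2+4 = 10.
By Pick's theorem A = I + B/2 − 1, so I = 5016 − 10/2 + 1 = 5012.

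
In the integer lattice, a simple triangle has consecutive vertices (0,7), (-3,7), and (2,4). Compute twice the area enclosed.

9

By the shoelace formula, twice the signed area is |(0·7 − (-3)·7) + ((-3)·4 − 2·7) + (2·7 − 0·4)| = 9, so the area is 9/2.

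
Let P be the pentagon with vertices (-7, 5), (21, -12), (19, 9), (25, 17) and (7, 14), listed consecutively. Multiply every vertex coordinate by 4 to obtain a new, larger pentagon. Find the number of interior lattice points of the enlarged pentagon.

The shoelace formula gives twice the area as |[(-7)·(-12) − 21·5] + [21·9 − 19·(-12)] + [19·17 − 25·9] + [25·14 − 7·17] + [7·5 − (-7)·14]| = 858, so the area is 429.
Summing gcd(|Δx|,|Δy|) over the edges gives the boundary count: gcd(28,17) + gcd(2,21) + gcd(6,8) + gcd(18,3) + gcd(14,9) = 1+1+2+3+1 = 8.
Scaling by 4 multiplies the area by 4² = 16 (so the new area is 6864) and multiplies the boundary lattice-point count by 4, giving 32.
By Pick's theorem, the interior count of the dilated polygon is 6864 − 32/2 + 1 = 6849.

6849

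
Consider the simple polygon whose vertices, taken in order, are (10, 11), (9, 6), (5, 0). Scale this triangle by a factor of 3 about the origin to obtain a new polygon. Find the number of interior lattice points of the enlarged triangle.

The shoelace formula gives twice the area as |[10·6 − 9·11] + [9·0 − 5·6] + [5·11 − 10·0]| = 14, so the area is 7.
The number of boundary lattice points is Σ gcd(|Δx|,|Δy|) = gcd(1,5) + gcd(4,6) + gcd(5,11) = 1+2+1 = 4.
Scaling by 3 multiplies the area by 3² = 9 (so the new area is 63) and multiplies the boundary lattice-point count by 3, giving 12.
By Pick's theorem, the interior count of the dilated polygon is 63 − 12/2 + 1 = 58.

58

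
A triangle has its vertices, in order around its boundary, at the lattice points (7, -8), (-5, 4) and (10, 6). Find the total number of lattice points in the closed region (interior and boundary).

110

Using the shoelace formula, 2A = |[7·4 − (-5)·(-8)] + [(-5)·6 − 10·4] + [10·(-8) − 7·6]| = 204, so the area is 102.
Summing gcd(|Δx|,|Δy|) over the edges gives the boundary count: gcd(12,12) + gcd(15,2) + gcd(3,14) = 12+1+1 = 14.
Pick's theorem gives I = A − B/2 + 1 = 102 − 14/2 + 1 = 96, so the closed region contains I + B = 96 + 14 = 110 lattice points.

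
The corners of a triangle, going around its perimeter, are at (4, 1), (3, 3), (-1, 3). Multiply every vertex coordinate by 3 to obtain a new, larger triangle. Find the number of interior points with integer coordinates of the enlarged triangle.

28

The shoelace formula gives twice the area as |(4·3 − 3·1) + (3·3 − (-1)·3) + ((-1)·1 − 4·3)| = 8, so the area is 4.
Summing gcd(|Δx|,|Δy|) over the edges gives the boundary count: gcd(1,2) + gcd(4,0) + gcd(5,2) = 1+4+1 = 6.
Scaling by 3 multiplies the area by 3² = 9 (so the new area is 36) and multiplies the boundary lattice-point count by 3, giving 18.
By Pick's theorem, the interior count of the dilated polygon is 36 − 18/2 + 1 = 28.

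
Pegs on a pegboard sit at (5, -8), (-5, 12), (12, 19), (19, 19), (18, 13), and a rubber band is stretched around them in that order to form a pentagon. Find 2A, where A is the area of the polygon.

Using the shoelace formula, 2A = |[5·12 − (-5)·(-8)] + [(-5)·19 − 12·12] + [12·19 − 19·19] + [19·13 − 18·19] + [18·(-8) − 5·13]| = 656, so the area is 328.

656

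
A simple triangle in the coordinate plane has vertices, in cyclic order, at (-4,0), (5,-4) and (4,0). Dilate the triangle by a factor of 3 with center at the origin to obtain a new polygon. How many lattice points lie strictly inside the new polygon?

The shoelace formula gives twice the area as |((-4)·(-4) − 5·0) + (5·0 − 4·(-4)) + (4·0 − (-4)·0)| = 32, so the area is 16.
Along each edge there are gcd(|Δx|,|Δy|)+1 lattice points, so counting each shared vertex once the boundary has gcd(9,4) + gcd(1,4) + gcd(8,0) = 1+1+8 = 10.
Scaling by 3 multiplies the area by 3² = 9 (so the new area is 144) and multiplies the boundary lattice-point count by 3, giving 30.
By Pick's theorem, the interior count of the dilated polygon is 144 − 30/2 + 1 = 130.

130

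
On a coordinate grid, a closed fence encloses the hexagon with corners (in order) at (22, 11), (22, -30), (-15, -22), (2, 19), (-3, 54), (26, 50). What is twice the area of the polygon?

4280

The shoelace formula gives twice the area as |[22·(-30) − 22·11] + [22·(-22) − (-15)·(-30)] + [(-15)·19 − 2·(-22)] + [2·54 − (-3)·19] + [(-3)·50 − 26·54] + [26·11 − 22·50]| = 4280, so the area is 2140.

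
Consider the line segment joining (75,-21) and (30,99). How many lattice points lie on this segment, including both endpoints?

The number of lattice points on a segment between lattice points is gcd(|Δx|,|Δy|) + 1 = gcd(45,120) + 1 = 15 + 1 = 16.

16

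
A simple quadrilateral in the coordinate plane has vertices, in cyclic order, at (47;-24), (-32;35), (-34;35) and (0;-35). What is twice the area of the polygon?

By the shoelace formula, twice the signed area is |[47·35 − (-32)·(-24)] + [(-32)·35 − (-34)·35] + [(-34)·(-35) − 0·35] + [0·(-24) − 47·(-35)]| = 3782, so the area is 1891.

3782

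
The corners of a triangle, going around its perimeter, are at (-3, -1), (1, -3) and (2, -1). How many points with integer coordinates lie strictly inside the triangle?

2

The shoelace formula gives twice the area as |((-3)·(-3) − 1·(-1)) + (1·(-1) − 2·(-3)) + (2·(-1) − (-3)·(-1))| = 10, so the area is 5.
Along each edge there are gcd(|Δx|,|Δy|)+1 lattice points, so counting each shared vertex once the boundary has gcd(4,2) + gcd(1,2) + gcd(5,0) = 2+1+5 = 8.
Pick's theorem gives I = A − B/2 + 1 = 5 − 8/2 + 1 = 2.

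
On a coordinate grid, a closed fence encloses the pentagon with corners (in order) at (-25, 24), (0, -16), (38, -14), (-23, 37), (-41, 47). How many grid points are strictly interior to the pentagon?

Using the shoelace formula, 2A = |((-25)·(-16) − 0·24) + (0·(-14) − 38·(-16)) + (38·37 − (-23)·(-14)) + ((-23)·47 − (-41)·37) + ((-41)·24 − (-25)·47)| = 2719, so the area is 2719/2.
Summing gcd(|Δx|,|Δy|) over the edges gives the boundary count: gcd(25,40) + gcd(38,2) + gcd(61,51) + gcd(18,10) + gcd(16,23) = 5+2+1+2+1 = 11.
By Pick's theorem A = I + B/2 − 1, so I = 2719/2 − 11/2 + 1 = 1355.

1355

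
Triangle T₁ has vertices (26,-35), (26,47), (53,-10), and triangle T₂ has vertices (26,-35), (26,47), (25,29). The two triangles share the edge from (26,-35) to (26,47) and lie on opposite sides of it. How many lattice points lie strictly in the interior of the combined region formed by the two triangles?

The union is the simple quadrilateral with vertices (26,-35), (53,-10), (26,47), (25,29) in order.
Using the shoelace formula, 2A = |[26·(-10) − 53·(-35)] + [53·47 − 26·(-10)] + [26·29 − 25·47] + [25·(-35) − 26·29]| = 2296, so the area is 1148.
Summing gcd(|Δx|,|Δy|) over the edges gives the boundary count: gcd(27,25) + gcd(27,57) + gcd(1,18) + gcd(1,64) = 1+3+1+1 = 6.
By Pick's theorem I = A − B/2 + 1 = 1148 − 6/2 + 1 = 1146.

1146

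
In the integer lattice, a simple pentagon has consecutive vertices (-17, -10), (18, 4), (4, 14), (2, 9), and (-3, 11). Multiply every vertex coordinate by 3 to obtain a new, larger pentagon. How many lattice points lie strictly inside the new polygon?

Using the shoelace formula, 2A = |((-17)·4 − 18·(-10)) + (18·14 − 4·4) + (4·9 − 2·14) + (2·11 − (-3)·9) + ((-3)·(-10) − (-17)·11)| = 622, so the area is 311.
Along each edge there are gcd(|Δx|,|Δy|)+1 lattice points, so counting each shared vertex once the boundary has gcd(35,14) + gcd(14,10) + gcd(2,5) + gcd(5,2) + gcd(14,21) = 7+2+1+1+7 = 18.
Scaling by 3 multiplies the area by 3² = 9 (so the new area is 2799) and multiplies the boundary lattice-point count by 3, giving 54.
By Pick's theorem, the interior count of the dilated polygon is 2799 − 54/2 + 1 = 2773.

2773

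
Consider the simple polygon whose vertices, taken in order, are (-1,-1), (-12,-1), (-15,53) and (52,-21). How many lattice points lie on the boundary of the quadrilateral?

The number of boundary lattice points is Σ gcd(|Δx|,|Δy|) = gcd(11,0) + gcd(3,54) + gcd(67,74) + gcd(53,20) = 11+3+1+1 = 16.

16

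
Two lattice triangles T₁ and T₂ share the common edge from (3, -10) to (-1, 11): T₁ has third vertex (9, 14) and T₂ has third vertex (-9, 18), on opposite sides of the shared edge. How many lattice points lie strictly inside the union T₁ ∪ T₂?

176

The union is the simple quadrilateral with vertices (3, -10), (9, 14), (-1, 11), (-9, 18) in order.
The shoelace formula gives twice the area as |[3·14 − 9·(-10)] + [9·11 − (-1)·14] + [(-1)·18 − (-9)·11] + [(-9)·(-10) − 3·18]| = 362, so the area is 181.
The number of boundary lattice points is Σ gcd(|Δx|,|Δy|) = gcd(6,24) + gcd(10,3) + gcd(8,7) + gcd(12,28) = 6+1+1+4 = 12.
By Pick's theorem I = A − B/2 + 1 = 181 − 12/2 + 1 = 176.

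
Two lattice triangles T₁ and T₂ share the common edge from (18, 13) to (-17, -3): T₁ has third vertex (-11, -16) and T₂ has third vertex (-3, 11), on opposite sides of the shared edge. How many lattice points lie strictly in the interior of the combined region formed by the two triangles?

387

The union is the simple quadrilateral with vertices (18, 13), (-11, -16), (-17, -3), (-3, 11) in order.
By the shoelace formula, twice the signed area is |[18·(-16) − (-11)·13] + [(-11)·(-3) − (-17)·(-16)] + [(-17)·11 − (-3)·(-3)] + [(-3)·13 − 18·11]| = 817, so the area is 408.5.
Along each edge there are gcd(|Δx|,|Δy|)+1 lattice points, so counting each shared vertex once the boundary has gcd(29,29) + gcd(6,13) + gcd(14,14) + gcd(21,2) = 29+1+14+1 = 45.
By Pick's theorem I = A − B/2 + 1 = 408.5 − 45/2 + 1 = 387.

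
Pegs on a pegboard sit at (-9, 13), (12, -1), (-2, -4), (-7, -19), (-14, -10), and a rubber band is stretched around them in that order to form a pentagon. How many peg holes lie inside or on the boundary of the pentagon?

336

The shoelace formula gives twice the area as |[(-9)·(-1) − 12·13] + [12·(-4) − (-2)·(-1)] + [(-2)·(-19) − (-7)·(-4)] + [(-7)·(-10) − (-14)·(-19)] + [(-14)·13 − (-9)·(-10)]| = 655, so the area is 655/2.
Along each edge there are gcd(|Δx|,|Δy|)+1 lattice points, so counting each shared vertex once the boundary has gcd(21,14) + gcd(14,3) + gcd(5,15) + gcd(7,9) + gcd(5,23) = 7+1+5+1+1 = 15.
Pick's theorem gives I = A − B/2 + 1 = 655/2 − 15/2 + 1 = 321, so the closed region contains I + B = 321 + 15 = 336 lattice points.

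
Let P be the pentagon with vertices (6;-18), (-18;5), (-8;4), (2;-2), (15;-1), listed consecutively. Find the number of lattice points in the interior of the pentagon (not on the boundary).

275

Using the shoelace formula, 2A = |[6·5 − (-18)·(-18)] + [(-18)·4 − (-8)·5] + [(-8)·(-2) − 2·4] + [2·(-1) − 15·(-2)] + [15·(-18) − 6·(-1)]| = 554, so the area is 277.
Summing gcd(|Δx|,|Δy|) over the edges gives the boundary count: gcd(24,23) + gcd(10,1) + gcd(10,6) + gcd(13,1) + gcd(9,17) = 1+1+2+1+1 = 6.
By Pick's theorem A = I + B/2 − 1, so I = 277 − 6/2 + 1 = 275.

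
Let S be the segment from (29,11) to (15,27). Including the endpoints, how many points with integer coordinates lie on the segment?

The number of lattice points on a segment between lattice points is gcd(|Δx|,|Δy|) + 1 = gcd(14,16) + 1 = 2 + 1 = 3.

3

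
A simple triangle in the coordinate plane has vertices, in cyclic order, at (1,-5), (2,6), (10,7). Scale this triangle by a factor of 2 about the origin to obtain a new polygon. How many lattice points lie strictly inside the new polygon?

The shoelace formula gives twice the area as |[1·6 − 2·(-5)] + [2·7 − 10·6] + [10·(-5) − 1·7]| = 87, so the area is 87/2.
Along each edge there are gcd(|Δx|,|Δy|)+1 lattice points, so counting each shared vertex once the boundary has gcd(1,11) + gcd(8,1) + gcd(9,12) = 1+1+3 = 5.
Scaling by 2 multiplies the area by 2² = 4 (so the new area is 174) and multiplies the boundary lattice-point count by 2, giving 10.
By Pick's theorem, the interior count of the dilated polygon is 174 − 10/2 + 1 = 170.

170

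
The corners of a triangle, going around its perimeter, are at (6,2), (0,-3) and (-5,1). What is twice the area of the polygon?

49

Using the shoelace formula, 2A = |(6·(-3) − 0·2) + (0·1 − (-5)·(-3)) + ((-5)·2 − 6·1)| = 49, so the area is 49/2.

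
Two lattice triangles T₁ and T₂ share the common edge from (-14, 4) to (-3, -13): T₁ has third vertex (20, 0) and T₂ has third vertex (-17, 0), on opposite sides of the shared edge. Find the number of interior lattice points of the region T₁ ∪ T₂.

The union is the simple quadrilateral with vertices (-14, 4), (20, 0), (-3, -13), (-17, 0) in order.
By the shoelace formula, twice the signed area is |[(-14)·0 − 20·4] + [20·(-13) − (-3)·0] + [(-3)·0 − (-17)·(-13)] + [(-17)·4 − (-14)·0]| = 629, so the area is 629/2.
Summing gcd(|Δx|,|Δy|) over the edges gives the boundary count: gcd(34,4) + gcd(23,13) + gcd(14,13) + gcd(3,4) = 2+1+1+1 = 5.
By Pick's theorem I = A − B/2 + 1 = 629/2 − 5/2 + 1 = 313.

313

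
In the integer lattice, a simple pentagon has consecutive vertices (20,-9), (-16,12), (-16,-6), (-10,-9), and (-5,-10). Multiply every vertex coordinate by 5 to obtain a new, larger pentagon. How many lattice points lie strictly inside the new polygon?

9536

The shoelace formula gives twice the area as |[20·12 − (-16)·(-9)] + [(-16)·(-6) − (-16)·12] + [(-16)·(-9) − (-10)·(-6)] + [(-10)·(-10) − (-5)·(-9)] + [(-5)·(-9) − 20·(-10)]| = 768, so the area is 384.
Along each edge there are gcd(|Δx|,|Δy|)+1 lattice points, so counting each shared vertex once the boundary has gcd(36,21) + gcd(0,18) + gcd(6,3) + gcd(5,1) + gcd(25,1) = 3+18+3+1+1 = 26.
Scaling by 5 multiplies the area by 5² = 25 (so the new area is 9600) and multiplies the boundary lattice-point count by 5, giving 130.
By Pick's theorem, the interior count of the dilated polygon is 9600 − 130/2 + 1 = 9536.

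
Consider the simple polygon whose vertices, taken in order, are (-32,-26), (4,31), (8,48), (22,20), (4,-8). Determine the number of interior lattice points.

Using the shoelace formula, 2A = |((-32)·31 − 4·(-26)) + (4·48 − 8·31) + (8·20 − 22·48) + (22·(-8) − 4·20) + (4·(-26) − (-32)·(-8))| = 2456, so the area is 1228.
Along each edge there are gcd(|Δx|,|Δy|)+1 lattice points, so counting each shared vertex once the boundary has gcd(36,57) + gcd(4,17) + gcd(14,28) + gcd(18,28) + gcd(36,18) = 3+1+14+2+18 = 38.
By Pick's theorem A = I + B/2 − 1, so I = 1228 − 38/2 + 1 = 1210.

1210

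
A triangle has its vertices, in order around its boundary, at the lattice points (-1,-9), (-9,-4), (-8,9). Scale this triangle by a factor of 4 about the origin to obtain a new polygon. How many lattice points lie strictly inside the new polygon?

867

Using the shoelace formula, 2A = |[(-1)·(-4) − (-9)·(-9)] + [(-9)·9 − (-8)·(-4)] + [(-8)·(-9) − (-1)·9]| = 109, so the area is 109/2.
Summing gcd(|Δx|,|Δy|) over the edges gives the boundary count: gcd(8,5) + gcd(1,13) + gcd(7,18) = 1+1+1 = 3.
Scaling by 4 multiplies the area by 4² = 16 (so the new area is 872) and multiplies the boundary lattice-point count by 4, giving 12.
By Pick's theorem, the interior count of the dilated polygon is 872 − 12/2 + 1 = 867.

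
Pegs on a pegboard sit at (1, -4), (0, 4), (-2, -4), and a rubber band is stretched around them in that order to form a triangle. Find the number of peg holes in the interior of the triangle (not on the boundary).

10

Using the shoelace formula, 2A = |[1·4 − 0·(-4)] + [0·(-4) − (-2)·4] + [(-2)·(-4) − 1·(-4)]| = 24, so the area is 12.
Along each edge there are gcd(|Δx|,|Δy|)+1 lattice points, so counting each shared vertex once the boundary has gcd(1,8) + gcd(2,8) + gcd(3,0) = 1+2+3 = 6.
Pick's theorem gives I = A − B/2 + 1 = 12 − 6/2 + 1 = 10.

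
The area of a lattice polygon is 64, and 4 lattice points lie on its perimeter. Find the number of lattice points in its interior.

63

From Pick's theorem, I = A − B/2 + 1 = 64 − 4/2 + 1 = 63.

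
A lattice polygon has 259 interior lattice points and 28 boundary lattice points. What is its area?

Pick's theorem states A = I + B/2 − 1, so A = 259 + 28/2 − 1 = 272.

272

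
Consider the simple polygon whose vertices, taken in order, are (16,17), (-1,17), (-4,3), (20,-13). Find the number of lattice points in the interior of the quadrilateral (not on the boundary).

By the shoelace formula, twice the signed area is |[16·17 − (-1)·17] + [(-1)·3 − (-4)·17] + [(-4)·(-13) − 20·3] + [20·17 − 16·(-13)]| = 894, so the area is 447.
Along each edge there are gcd(|Δx|,|Δy|)+1 lattice points, so counting each shared vertex once the boundary has gcd(17,0) + gcd(3,14) + gcd(24,16) + gcd(4,30) = 17+1+8+2 = 28.
By Pick's theorem A = I + B/2 − 1, so I = 447 − 28/2 + 1 = 434.

434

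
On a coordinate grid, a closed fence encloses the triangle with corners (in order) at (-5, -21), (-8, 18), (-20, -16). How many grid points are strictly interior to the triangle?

Using the shoelace formula, 2A = |((-5)·18 − (-8)·(-21)) + ((-8)·(-16) − (-20)·18) + ((-20)·(-21) − (-5)·(-16))| = 570, so the area is 285.
The number of boundary lattice points is Σ gcd(|Δx|,|Δy|) = gcd(3,39) + gcd(12,34) + gcd(15,5) = 3+2+5 = 10.
Pick's theorem gives I = A − B/2 + 1 = 285 − 10/2 + 1 = 281.

281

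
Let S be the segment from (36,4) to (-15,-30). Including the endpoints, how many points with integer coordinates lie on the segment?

18

The number of lattice points on a segment between lattice points is gcd(|Δx|,|Δy|) + 1 = gcd(51,34) + 1 = 17 + 1 = 18.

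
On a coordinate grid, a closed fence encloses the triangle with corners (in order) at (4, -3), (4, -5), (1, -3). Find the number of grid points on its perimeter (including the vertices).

6

The number of boundary lattice points is Σ gcd(|Δx|,|Δy|) = gcd(0,2) + gcd(3,2) + gcd(3,0) = 2+1+3 = 6.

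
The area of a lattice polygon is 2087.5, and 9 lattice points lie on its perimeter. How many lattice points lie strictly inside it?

Pick's theorem A = I + B/2 − 1 rearranges to I = A − B/2 + 1 = 2087.5 − 9/2 + 1 = 2084.

2084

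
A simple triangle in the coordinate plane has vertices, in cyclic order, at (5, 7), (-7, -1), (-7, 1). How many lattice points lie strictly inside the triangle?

The shoelace formula gives twice the area as |[5·(-1) − (-7)·7] + [(-7)·1 − (-7)·(-1)] + [(-7)·7 − 5·1]| = 24, so the area is 12.
Along each edge there are gcd(|Δx|,|Δy|)+1 lattice points, so counting each shared vertex once the boundary has gcd(12,8) + gcd(0,2) + gcd(12,6) = 4+2+6 = 12.
By Pick's theorem A = I + B/2 − 1, so I = 12 − 12/2 + 1 = 7.

7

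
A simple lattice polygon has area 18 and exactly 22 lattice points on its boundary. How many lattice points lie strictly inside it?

From Pick's theorem, I = A − B/2 + 1 = 18 − 22/2 + 1 = 8.

8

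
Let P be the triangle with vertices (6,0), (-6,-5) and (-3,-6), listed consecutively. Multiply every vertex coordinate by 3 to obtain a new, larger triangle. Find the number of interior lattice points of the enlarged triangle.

115

The shoelace formula gives twice the area as |[6·(-5) − (-6)·0] + [(-6)·(-6) − (-3)·(-5)] + [(-3)·0 − 6·(-6)]| = 27, so the area is 13.5.
Along each edge there are gcd(|Δx|,|Δy|)+1 lattice points, so counting each shared vertex once the boundary has gcd(12,5) + gcd(3,1) + gcd(9,6) = 1+1+3 = 5.
Scaling by 3 multiplies the area by 3² = 9 (so the new area is 121.5) and multiplies the boundary lattice-point count by 3, giving 15.
By Pick's theorem, the interior count of the dilated polygon is 121.5 − 15/2 + 1 = 115.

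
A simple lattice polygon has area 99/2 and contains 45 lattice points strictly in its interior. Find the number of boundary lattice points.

Pick's theorem gives A = I + B/2 − 1, so B = 2(A − I + 1) = 2(99/2 − 45 + 1) = 11.

11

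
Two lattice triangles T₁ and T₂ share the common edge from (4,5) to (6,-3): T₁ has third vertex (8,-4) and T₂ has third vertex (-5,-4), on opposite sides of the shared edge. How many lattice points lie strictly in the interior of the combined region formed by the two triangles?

47

The union is the simple quadrilateral with vertices (4,5), (8,-4), (6,-3), (-5,-4) in order.
Using the shoelace formula, 2A = |[4·(-4) − 8·5] + [8·(-3) − 6·(-4)] + [6·(-4) − (-5)·(-3)] + [(-5)·5 − 4·(-4)]| = 104, so the area is 52.
Summing gcd(|Δx|,|Δy|) over the edges gives the boundary count: gcd(4,9) + gcd(2,1) + gcd(11,1) + gcd(9,9) = 1+1+1+9 = 12.
By Pick's theorem I = A − B/2 + 1 = 52 − 12/2 + 1 = 47.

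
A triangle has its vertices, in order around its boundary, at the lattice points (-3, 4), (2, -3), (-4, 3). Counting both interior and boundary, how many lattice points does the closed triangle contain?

11

The shoelace formula gives twice the area as |[(-3)·(-3) − 2·4] + [2·3 − (-4)·(-3)] + [(-4)·4 − (-3)·3]| = 12, so the area is 6.
Summing gcd(|Δx|,|Δy|) over the edges gives the boundary count: gcd(5,7) + gcd(6,6) + gcd(1,1) = 1+6+1 = 8.
Pick's theorem gives I = A − B/2 + 1 = 6 − 8/2 + 1 = 3, so the closed region contains I + B = 3 + 8 = 11 lattice points.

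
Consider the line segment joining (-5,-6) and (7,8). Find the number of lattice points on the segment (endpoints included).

3

The number of lattice points on a segment between lattice points is gcd(|Δx|,|Δy|) + 1 = gcd(12,14) + 1 = 2 + 1 = 3.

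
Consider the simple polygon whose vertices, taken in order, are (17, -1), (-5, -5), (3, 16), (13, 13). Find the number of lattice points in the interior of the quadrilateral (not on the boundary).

The shoelace formula gives twice the area as |(17·(-5) − (-5)·(-1)) + ((-5)·16 − 3·(-5)) + (3·13 − 13·16) + (13·(-1) − 17·13)| = 558, so the area is 279.
Along each edge there are gcd(|Δx|,|Δy|)+1 lattice points, so counting each shared vertex once the boundary has gcd(22,4) + gcd(8,21) + gcd(10,3) + gcd(4,14) = 2+1+1+2 = 6.
Pick's theorem gives I = A − B/2 + 1 = 279 − 6/2 + 1 = 277.

277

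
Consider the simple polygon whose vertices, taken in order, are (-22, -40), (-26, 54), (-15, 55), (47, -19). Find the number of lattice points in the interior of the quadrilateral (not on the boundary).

3720

The shoelace formula gives twice the area as |[(-22)·54 − (-26)·(-40)] + [(-26)·55 − (-15)·54] + [(-15)·(-19) − 47·55] + [47·(-40) − (-22)·(-19)]| = 7446, so the area is 3723.
The number of boundary lattice points is Σ gcd(|Δx|,|Δy|) = gcd(4,94) + gcd(11,1) + gcd(62,74) + gcd(69,21) = 2+1+2+3 = 8.
By Pick's theorem A = I + B/2 − 1, so I = 3723 − 8/2 + 1 = 3720.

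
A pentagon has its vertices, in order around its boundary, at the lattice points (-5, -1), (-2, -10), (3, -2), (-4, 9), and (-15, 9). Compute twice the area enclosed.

260

The shoelace formula gives twice the area as |((-5)·(-10) − (-2)·(-1)) + ((-2)·(-2) − 3·(-10)) + (3·9 − (-4)·(-2)) + ((-4)·9 − (-15)·9) + ((-15)·(-1) − (-5)·9)| = 260, so the area is 130.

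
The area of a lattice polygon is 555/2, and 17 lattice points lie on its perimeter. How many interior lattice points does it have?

270

Pick's theorem A = I + B/2 − 1 rearranges to I = A − B/2 + 1 = 555/2 − 17/2 + 1 = 270.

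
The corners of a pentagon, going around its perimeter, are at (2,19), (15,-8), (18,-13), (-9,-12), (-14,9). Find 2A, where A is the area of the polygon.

1218

Using the shoelace formula, 2A = |[2·(-8) − 15·19] + [15·(-13) − 18·(-8)] + [18·(-12) − (-9)·(-13)] + [(-9)·9 − (-14)·(-12)] + [(-14)·19 − 2·9]| = 1218, so the area is 609.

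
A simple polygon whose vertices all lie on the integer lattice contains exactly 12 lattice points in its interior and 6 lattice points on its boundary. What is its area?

By Pick's theorem, A = I + B/2 − 1 = 12 + 6/2 − 1 = 14.

14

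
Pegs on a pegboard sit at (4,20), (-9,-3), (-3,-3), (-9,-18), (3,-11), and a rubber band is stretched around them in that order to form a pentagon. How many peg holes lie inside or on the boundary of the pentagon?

Using the shoelace formula, 2A = |[4·(-3) − (-9)·20] + [(-9)·(-3) − (-3)·(-3)] + [(-3)·(-18) − (-9)·(-3)] + [(-9)·(-11) − 3·(-18)] + [3·20 − 4·(-11)]| = 470, so the area is 235.
The number of boundary lattice points is Σ gcd(|Δx|,|Δy|) = gcd(13,23) + gcd(6,0) + gcd(6,15) + gcd(12,7) + gcd(1,31) = 1+6+3+1+1 = 12.
Pick's theorem gives I = A − B/2 + 1 = 235 − 12/2 + 1 = 230, so the closed region contains I + B = 230 + 12 = 242 lattice points.

242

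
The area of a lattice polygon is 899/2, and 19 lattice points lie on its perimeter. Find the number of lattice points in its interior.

Pick's theorem A = I + B/2 − 1 rearranges to I = A − B/2 + 1 = 899/2 − 19/2 + 1 = 441.

441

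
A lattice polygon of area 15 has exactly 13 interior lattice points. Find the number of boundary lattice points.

6

Pick's theorem gives A = I + B/2 − 1, so B = 2(A − I + 1) = 2(15 − 13 + 1) = 6.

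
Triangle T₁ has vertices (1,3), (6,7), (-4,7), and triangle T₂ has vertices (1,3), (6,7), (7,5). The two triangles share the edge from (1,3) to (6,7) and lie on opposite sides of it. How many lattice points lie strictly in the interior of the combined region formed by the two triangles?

21

The union is the simple quadrilateral with vertices (1,3), (-4,7), (6,7), (7,5) in order.
By the shoelace formula, twice the signed area is |[1·7 − (-4)·3] + [(-4)·7 − 6·7] + [6·5 − 7·7] + [7·3 − 1·5]| = 54, so the area is 27.
Summing gcd(|Δx|,|Δy|) over the edges gives the boundary count: gcd(5,4) + gcd(10,0) + gcd(1,2) + gcd(6,2) = 1+10+1+2 = 14.
By Pick's theorem I = A − B/2 + 1 = 27 − 14/2 + 1 = 21.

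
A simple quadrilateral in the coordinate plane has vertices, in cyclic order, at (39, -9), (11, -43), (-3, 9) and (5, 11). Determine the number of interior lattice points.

1077

Using the shoelace formula, 2A = |[39·(-43) − 11·(-9)] + [11·9 − (-3)·(-43)] + [(-3)·11 − 5·9] + [5·(-9) − 39·11]| = 2160, so the area is 1080.
The number of boundary lattice points is Σ gcd(|Δx|,|Δy|) = gcd(28,34) + gcd(14,52) + gcd(8,2) + gcd(34,20) = 2+2+2+2 = 8.
Pick's theorem gives I = A − B/2 + 1 = 1080 − 8/2 + 1 = 1077.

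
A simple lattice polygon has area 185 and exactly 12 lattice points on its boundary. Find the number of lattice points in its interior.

180

Pick's theorem A = I + B/2 − 1 rearranges to I = A − B/2 + 1 = 185 − 12/2 + 1 = 180.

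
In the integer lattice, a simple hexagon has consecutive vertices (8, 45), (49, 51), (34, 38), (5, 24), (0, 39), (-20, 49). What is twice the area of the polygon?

By the shoelace formula, twice the signed area is |(8·51 − 49·45) + (49·38 − 34·51) + (34·24 − 5·38) + (5·39 − 0·24) + (0·49 − (-20)·39) + ((-20)·45 − 8·49)| = 1360, so the area is 680.

1360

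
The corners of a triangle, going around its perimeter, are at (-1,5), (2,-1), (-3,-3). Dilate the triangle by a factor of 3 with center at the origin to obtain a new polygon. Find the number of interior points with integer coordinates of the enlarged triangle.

Using the shoelace formula, 2A = |((-1)·(-1) − 2·5) + (2·(-3) − (-3)·(-1)) + ((-3)·5 − (-1)·(-3))| = 36, so the area is 18.
The number of boundary lattice points is Σ gcd(|Δx|,|Δy|) = gcd(3,6) + gcd(5,2) + gcd(2,8) = 3+1+2 = 6.
Scaling by 3 multiplies the area by 3² = 9 (so the new area is 162) and multiplies the boundary lattice-point count by 3, giving 18.
By Pick's theorem, the interior count of the dilated polygon is 162 − 18/2 + 1 = 154.

154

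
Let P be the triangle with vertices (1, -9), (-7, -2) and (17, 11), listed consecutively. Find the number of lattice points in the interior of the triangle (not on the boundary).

The shoelace formula gives twice the area as |[1·(-2) − (-7)·(-9)] + [(-7)·11 − 17·(-2)] + [17·(-9) − 1·11]| = 272, so the area is 136.
The number of boundary lattice points is Σ gcd(|Δx|,|Δy|) = gcd(8,7) + gcd(24,13) + gcd(16,20) = 1+1+4 = 6.
Pick's theorem gives I = A − B/2 + 1 = 136 − 6/2 + 1 = 134.

134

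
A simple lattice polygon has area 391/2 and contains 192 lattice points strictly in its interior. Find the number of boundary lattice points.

Pick's theorem gives A = I + B/2 − 1, so B = 2(A − I + 1) = 2(391/2 − 192 + 1) = 9.

9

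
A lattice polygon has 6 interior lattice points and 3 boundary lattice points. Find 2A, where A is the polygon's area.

By Pick's theorem, A = I + B/2 − 1 = 6 + 3/2 − 1 = 13/2.
Hence 2A = 13.

13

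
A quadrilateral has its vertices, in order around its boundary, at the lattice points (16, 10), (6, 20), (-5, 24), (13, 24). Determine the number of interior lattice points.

Using the shoelace formula, 2A = |[16·20 − 6·10] + [6·24 − (-5)·20] + [(-5)·24 − 13·24] + [13·10 − 16·24]| = 182, so the area is 91.
Along each edge there are gcd(|Δx|,|Δy|)+1 lattice points, so counting each shared vertex once the boundary has gcd(10,10) + gcd(11,4) + gcd(18,0) + gcd(3,14) = 10+1+18+1 = 30.
By Pick's theorem A = I + B/2 − 1, so I = 91 − 30/2 + 1 = 77.

77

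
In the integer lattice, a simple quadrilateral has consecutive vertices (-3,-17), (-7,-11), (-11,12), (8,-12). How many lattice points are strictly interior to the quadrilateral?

The shoelace formula gives twice the area as |((-3)·(-11) − (-7)·(-17)) + ((-7)·12 − (-11)·(-11)) + ((-11)·(-12) − 8·12) + (8·(-17) − (-3)·(-12))| = 427, so the area is 427/2.
Summing gcd(|Δx|,|Δy|) over the edges gives the boundary count: gcd(4,6) + gcd(4,23) + gcd(19,24) + gcd(11,5) = 2+1+1+1 = 5.
Pick's theorem gives I = A − B/2 + 1 = 427/2 − 5/2 + 1 = 212.

212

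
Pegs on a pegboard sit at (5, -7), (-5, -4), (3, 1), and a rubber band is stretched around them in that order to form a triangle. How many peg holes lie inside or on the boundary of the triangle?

By the shoelace formula, twice the signed area is |[5·(-4) − (-5)·(-7)] + [(-5)·1 − 3·(-4)] + [3·(-7) − 5·1]| = 74, so the area is 37.
Along each edge there are gcd(|Δx|,|Δy|)+1 lattice points, so counting each shared vertex once the boundary has gcd(10,3) + gcd(8,5) + gcd(2,8) = 1+1+2 = 4.
Pick's theorem gives I = A − B/2 + 1 = 37 − 4/2 + 1 = 36, so the closed region contains I + B = 36 + 4 = 40 lattice points.

40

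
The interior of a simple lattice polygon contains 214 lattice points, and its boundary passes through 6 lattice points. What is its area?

216

Pick's theorem states A = I + B/2 − 1, so A = 214 + 6/2 − 1 = 216.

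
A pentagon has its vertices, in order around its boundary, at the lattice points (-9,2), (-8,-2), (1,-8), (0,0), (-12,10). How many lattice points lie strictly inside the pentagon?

Using the shoelace formula, 2A = |[(-9)·(-2) − (-8)·2] + [(-8)·(-8) − 1·(-2)] + [1·0 − 0·(-8)] + [0·10 − (-12)·0] + [(-12)·2 − (-9)·10]| = 166, so the area is 83.
The number of boundary lattice points is Σ gcd(|Δx|,|Δy|) = gcd(1,4) + gcd(9,6) + gcd(1,8) + gcd(12,10) + gcd(3,8) = 1+3+1+2+1 = 8.
Pick's theorem gives I = A − B/2 + 1 = 83 − 8/2 + 1 = 80.

80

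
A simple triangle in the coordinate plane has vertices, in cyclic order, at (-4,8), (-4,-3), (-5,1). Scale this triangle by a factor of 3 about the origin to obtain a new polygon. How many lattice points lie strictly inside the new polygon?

31

Using the shoelace formula, 2A = |[(-4)·(-3) − (-4)·8] + [(-4)·1 − (-5)·(-3)] + [(-5)·8 − (-4)·1]| = 11, so the area is 5.5.
Along each edge there are gcd(|Δx|,|Δy|)+1 lattice points, so counting each shared vertex once the boundary has gcd(0,11) + gcd(1,4) + gcd(1,7) = 11+1+1 = 13.
Scaling by 3 multiplies the area by 3² = 9 (so the new area is 49.5) and multiplies the boundary lattice-point count by 3, giving 39.
By Pick's theorem, the interior count of the dilated polygon is 49.5 − 39/2 + 1 = 31.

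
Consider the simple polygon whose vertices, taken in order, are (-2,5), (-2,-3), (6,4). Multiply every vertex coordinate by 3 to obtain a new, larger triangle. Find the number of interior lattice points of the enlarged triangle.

274

The shoelace formula gives twice the area as |[(-2)·(-3) − (-2)·5] + [(-2)·4 − 6·(-3)] + [6·5 − (-2)·4]| = 64, so the area is 32.
Along each edge there are gcd(|Δx|,|Δy|)+1 lattice points, so counting each shared vertex once the boundary has gcd(0,8) + gcd(8,7) + gcd(8,1) = 8+1+1 = 10.
Scaling by 3 multiplies the area by 3² = 9 (so the new area is 288) and multiplies the boundary lattice-point count by 3, giving 30.
By Pick's theorem, the interior count of the dilated polygon is 288 − 30/2 + 1 = 274.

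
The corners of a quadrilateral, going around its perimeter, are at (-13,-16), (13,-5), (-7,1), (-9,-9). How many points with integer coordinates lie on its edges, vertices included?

6

Along each edge there are gcd(|Δx|,|Δy|)+1 lattice points, so counting each shared vertex once the boundary has gcd(26,11) + gcd(20,6) + gcd(2,10) + gcd(4,7) = 1+2+2+1 = 6.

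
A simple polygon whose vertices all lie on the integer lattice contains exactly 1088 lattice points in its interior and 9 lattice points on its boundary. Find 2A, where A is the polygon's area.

2183

Pick's theorem states A = I + B/2 − 1, so A = 1088 + 9/2 − 1 = 2183/2.
Hence 2A = 2183.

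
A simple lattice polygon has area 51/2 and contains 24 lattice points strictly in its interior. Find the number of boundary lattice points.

5

Pick's theorem gives A = I + B/2 − 1, so B = 2(A − I + 1) = 2(51/2 − 24 + 1) = 5.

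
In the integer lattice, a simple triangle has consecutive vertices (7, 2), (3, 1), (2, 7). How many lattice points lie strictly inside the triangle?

Using the shoelace formula, 2A = |(7·1 − 3·2) + (3·7 − 2·1) + (2·2 − 7·7)| = 25, so the area is 12.5.
Along each edge there are gcd(|Δx|,|Δy|)+1 lattice points, so counting each shared vertex once the boundary has gcd(4,1) + gcd(1,6) + gcd(5,5) = 1+1+5 = 7.
Pick's theorem gives I = A − B/2 + 1 = 12.5 − 7/2 + 1 = 10.

10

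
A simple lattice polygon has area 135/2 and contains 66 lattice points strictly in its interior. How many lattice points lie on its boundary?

Pick's theorem gives A = I + B/2 − 1, so B = 2(A − I + 1) = 2(135/2 − 66 + 1) = 5.

5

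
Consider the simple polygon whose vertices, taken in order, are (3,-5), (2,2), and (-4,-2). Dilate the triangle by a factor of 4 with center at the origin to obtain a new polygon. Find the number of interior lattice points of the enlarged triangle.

By the shoelace formula, twice the signed area is |(3·2 − 2·(-5)) + (2·(-2) − (-4)·2) + ((-4)·(-5) − 3·(-2))| = 46, so the area is 23.
Summing gcd(|Δx|,|Δy|) over the edges gives the boundary count: gcd(1,7) + gcd(6,4) + gcd(7,3) = 1+2+1 = 4.
Scaling by 4 multiplies the area by 4² = 16 (so the new area is 368) and multiplies the boundary lattice-point count by 4, giving 16.
By Pick's theorem, the interior count of the dilated polygon is 368 − 16/2 + 1 = 361.

361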